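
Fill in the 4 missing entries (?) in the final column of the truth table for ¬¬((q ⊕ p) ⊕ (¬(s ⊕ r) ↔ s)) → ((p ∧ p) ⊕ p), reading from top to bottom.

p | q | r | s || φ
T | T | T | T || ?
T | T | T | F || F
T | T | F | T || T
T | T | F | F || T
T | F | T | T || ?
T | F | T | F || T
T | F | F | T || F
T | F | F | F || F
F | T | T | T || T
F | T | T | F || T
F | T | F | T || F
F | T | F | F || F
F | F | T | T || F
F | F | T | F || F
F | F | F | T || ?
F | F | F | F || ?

F, T, T, T

Row p=T, q=T, r=T, s=T: ¬¬((q ⊕ p) ⊕ (¬(s ⊕ r) ↔ s)) = T, ((p ∧ p) ⊕ p) = F, so the formula = F.
Row p=T, q=F, r=T, s=T: ¬¬((q ⊕ p) ⊕ (¬(s ⊕ r) ↔ s)) = F, ((p ∧ p) ⊕ p) = F, so the formula = T.
Row p=F, q=F, r=F, s=T: ¬¬((q ⊕ p) ⊕ (¬(s ⊕ r) ↔ s)) = F, ((p ∧ p) ⊕ p) = F, so the formula = T.
Row p=F, q=F, r=F, s=F: ¬¬((q ⊕ p) ⊕ (¬(s ⊕ r) ↔ s)) = F, ((p ∧ p) ⊕ p) = F, so the formula = T.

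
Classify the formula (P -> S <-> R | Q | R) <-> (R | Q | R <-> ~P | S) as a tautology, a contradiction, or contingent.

P  Q  R  S     (P -> S)  (R | Q | R)  ((P -> S) <-> (R | Q | R))  ~P  (~P | S)  ((R | Q | R) <-> (~P | S))  φ
1  1  1  1        1           1                   1               0      1                  1               1
1  1  1  0        0           1                   0               0      0                  0               1
1  1  0  1        1           1                   1               0      1                  1               1
1  1  0  0        0           1                   0               0      0                  0               1
1  0  1  1        1           1                   1               0      1                  1               1
1  0  1  0        0           1                   0               0      0                  0               1
1  0  0  1        1           0                   0               0      1                  0               1
1  0  0  0        0           0                   1               0      0                  1               1
0  1  1  1        1           1                   1               1      1                  1               1
0  1  1  0        1           1                   1               1      1                  1               1
0  1  0  1        1           1                   1               1      1                  1               1
0  1  0  0        1           1                   1               1      1                  1               1
0  0  1  1        1           1                   1               1      1                  1               1
0  0  1  0        1           1                   1               1      1                  1               1
0  0  0  1        1           0                   0               1      1                  0               1
0  0  0  0        1           0                   0               1      1                  0               1
Every row is 1, so the formula is a tautology.

tautology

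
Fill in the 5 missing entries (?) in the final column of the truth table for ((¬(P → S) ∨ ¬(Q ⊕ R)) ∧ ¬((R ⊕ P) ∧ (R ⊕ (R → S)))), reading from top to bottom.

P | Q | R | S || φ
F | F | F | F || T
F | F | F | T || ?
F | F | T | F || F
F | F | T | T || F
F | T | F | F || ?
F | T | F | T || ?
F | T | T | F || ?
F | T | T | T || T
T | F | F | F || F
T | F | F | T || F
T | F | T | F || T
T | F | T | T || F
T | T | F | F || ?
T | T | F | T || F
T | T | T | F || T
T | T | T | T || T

Row P=F, Q=F, R=F, S=T: (¬(P → S) ∨ ¬(Q ⊕ R)) = T, ¬((R ⊕ P) ∧ (R ⊕ (R → S))) = T, so the formula = T.
Row P=F, Q=T, R=F, S=F: (¬(P → S) ∨ ¬(Q ⊕ R)) = F, ¬((R ⊕ P) ∧ (R ⊕ (R → S))) = T, so the formula = F.
Row P=F, Q=T, R=F, S=T: (¬(P → S) ∨ ¬(Q ⊕ R)) = F, ¬((R ⊕ P) ∧ (R ⊕ (R → S))) = T, so the formula = F.
Row P=F, Q=T, R=T, S=F: (¬(P → S) ∨ ¬(Q ⊕ R)) = T, ¬((R ⊕ P) ∧ (R ⊕ (R → S))) = F, so the formula = F.
Row P=T, Q=T, R=F, S=F: (¬(P → S) ∨ ¬(Q ⊕ R)) = T, ¬((R ⊕ P) ∧ (R ⊕ (R → S))) = F, so the formula = F.

T, F, F, F, F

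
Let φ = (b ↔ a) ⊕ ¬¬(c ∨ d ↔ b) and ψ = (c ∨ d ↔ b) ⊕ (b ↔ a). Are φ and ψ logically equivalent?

a | b | c | d | φ | ψ
- | - | - | - | - | -
1 | 1 | 1 | 1 | 0 | 0
1 | 1 | 1 | 0 | 0 | 0
1 | 1 | 0 | 1 | 0 | 0
1 | 1 | 0 | 0 | 1 | 1
1 | 0 | 1 | 1 | 0 | 0
1 | 0 | 1 | 0 | 0 | 0
1 | 0 | 0 | 1 | 0 | 0
1 | 0 | 0 | 0 | 1 | 1
0 | 1 | 1 | 1 | 1 | 1
0 | 1 | 1 | 0 | 1 | 1
0 | 1 | 0 | 1 | 1 | 1
0 | 1 | 0 | 0 | 0 | 0
0 | 0 | 1 | 1 | 1 | 1
0 | 0 | 1 | 0 | 1 | 1
0 | 0 | 0 | 1 | 1 | 1
0 | 0 | 0 | 0 | 0 | 0
The columns for φ and ψ agree on every row, so they are logically equivalent.

equivalent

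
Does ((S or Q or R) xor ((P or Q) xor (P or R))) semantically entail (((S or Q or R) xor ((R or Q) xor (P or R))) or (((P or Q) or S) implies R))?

  P   |   Q   |   R   |   S   ||   φ   |   ψ  
False | False | False | False || False |  True
False | False | False |  True ||  True |  True
False | False |  True | False || False |  True
False | False |  True |  True || False |  True
False |  True | False | False || False | False
False |  True | False |  True || False | False
False |  True |  True | False ||  True |  True
False |  True |  True |  True ||  True |  True
 True | False | False | False || False |  True
 True | False | False |  True ||  True | False
 True | False |  True | False ||  True |  True
 True | False |  True |  True ||  True |  True
 True |  True | False | False ||  True |  True
 True |  True | False |  True ||  True |  True
 True |  True |  True | False ||  True |  True
 True |  True |  True |  True ||  True |  True
At P=True, Q=False, R=False, S=True we have φ true but ψ false, so φ does not entail ψ.

no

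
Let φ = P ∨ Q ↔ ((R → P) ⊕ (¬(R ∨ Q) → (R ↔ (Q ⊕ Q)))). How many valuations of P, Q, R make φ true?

P  Q  R  |  φ
F  F  F  |  T
F  F  T  |  F
F  T  F  |  F
F  T  T  |  T
T  F  F  |  F
T  F  T  |  F
T  T  F  |  F
T  T  T  |  F
The formula is true on 2 of the 8 rows.

2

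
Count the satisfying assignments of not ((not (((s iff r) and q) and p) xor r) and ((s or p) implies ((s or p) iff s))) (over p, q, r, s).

9

p  q  r  s  |  φ
F  F  F  F  |  F
F  F  F  T  |  F
F  F  T  F  |  T
F  F  T  T  |  T
F  T  F  F  |  F
F  T  F  T  |  F
F  T  T  F  |  T
F  T  T  T  |  T
T  F  F  F  |  T
T  F  F  T  |  F
T  F  T  F  |  T
T  F  T  T  |  T
T  T  F  F  |  T
T  T  F  T  |  F
T  T  T  F  |  T
T  T  T  T  |  F
The formula is true on 9 of the 16 rows.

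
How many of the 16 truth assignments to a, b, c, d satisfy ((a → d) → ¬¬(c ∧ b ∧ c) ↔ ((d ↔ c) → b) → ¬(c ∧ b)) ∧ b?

1

a | b | c | d | φ
- | - | - | - | -
1 | 1 | 1 | 1 | 0
1 | 1 | 1 | 0 | 0
1 | 1 | 0 | 1 | 0
1 | 1 | 0 | 0 | 1
1 | 0 | 1 | 1 | 0
1 | 0 | 1 | 0 | 0
1 | 0 | 0 | 1 | 0
1 | 0 | 0 | 0 | 0
0 | 1 | 1 | 1 | 0
0 | 1 | 1 | 0 | 0
0 | 1 | 0 | 1 | 0
0 | 1 | 0 | 0 | 0
0 | 0 | 1 | 1 | 0
0 | 0 | 1 | 0 | 0
0 | 0 | 0 | 1 | 0
0 | 0 | 0 | 0 | 0
The formula is true on 1 of the 16 rows.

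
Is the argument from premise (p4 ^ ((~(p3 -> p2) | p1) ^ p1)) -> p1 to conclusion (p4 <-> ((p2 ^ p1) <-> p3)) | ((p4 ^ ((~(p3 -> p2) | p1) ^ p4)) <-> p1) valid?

no

  p1     p2     p3     p4   |    φ      ψ  
 True   True   True   True  |   True   True
 True   True   True  False  |   True   True
 True   True  False   True  |   True   True
 True   True  False  False  |   True   True
 True  False   True   True  |   True   True
 True  False   True  False  |   True   True
 True  False  False   True  |   True   True
 True  False  False  False  |   True   True
False   True   True   True  |  False   True
False   True   True  False  |   True   True
False   True  False   True  |  False   True
False   True  False  False  |   True   True
False  False   True   True  |   True  False
False  False   True  False  |  False   True
False  False  False   True  |  False   True
False  False  False  False  |   True   True
At p1=False, p2=False, p3=True, p4=True we have φ true but ψ false, so φ does not entail ψ.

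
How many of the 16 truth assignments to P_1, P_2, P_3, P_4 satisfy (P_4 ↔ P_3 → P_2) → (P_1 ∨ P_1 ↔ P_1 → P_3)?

P_1  P_2  P_3  P_4  |  (P_3 → P_2)  (P_4 ↔ (P_3 → P_2))  (P_1 ∨ P_1)  (P_1 → P_3)  ((P_1 ∨ P_1) ↔ (P_1 → P_3))  φ
 T    T    T    T   |       T                T                T            T                    T               T
 T    T    T    F   |       T                F                T            T                    T               T
 T    T    F    T   |       T                T                T            F                    F               F
 T    T    F    F   |       T                F                T            F                    F               T
 T    F    T    T   |       F                F                T            T                    T               T
 T    F    T    F   |       F                T                T            T                    T               T
 T    F    F    T   |       T                T                T            F                    F               F
 T    F    F    F   |       T                F                T            F                    F               T
 F    T    T    T   |       T                T                F            T                    F               F
 F    T    T    F   |       T                F                F            T                    F               T
 F    T    F    T   |       T                T                F            T                    F               F
 F    T    F    F   |       T                F                F            T                    F               T
 F    F    T    T   |       F                F                F            T                    F               T
 F    F    T    F   |       F                T                F            T                    F               F
 F    F    F    T   |       T                T                F            T                    F               F
 F    F    F    F   |       T                F                F            T                    F               T
The formula is true on 10 of the 16 rows.

10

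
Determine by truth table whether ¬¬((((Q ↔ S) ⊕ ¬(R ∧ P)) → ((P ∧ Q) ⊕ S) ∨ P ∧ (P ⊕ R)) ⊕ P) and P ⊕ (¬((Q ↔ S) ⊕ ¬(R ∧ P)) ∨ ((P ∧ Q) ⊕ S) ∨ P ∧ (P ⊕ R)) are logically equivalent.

P | Q | R | S | φ | ψ
- | - | - | - | - | -
T | T | T | T | T | T
T | T | T | F | F | F
T | T | F | T | F | F
T | T | F | F | F | F
T | F | T | T | F | F
T | F | T | F | T | T
T | F | F | T | F | F
T | F | F | F | F | F
F | T | T | T | T | T
F | T | T | F | F | F
F | T | F | T | T | T
F | T | F | F | F | F
F | F | T | T | T | T
F | F | T | F | T | T
F | F | F | T | T | T
F | F | F | F | T | T
The columns for φ and ψ agree on every row, so they are logically equivalent.

equivalent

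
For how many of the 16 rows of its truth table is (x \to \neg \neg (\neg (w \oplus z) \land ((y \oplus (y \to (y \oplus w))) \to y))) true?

x  y  z  w  |  (w \oplus z)  \neg (w \oplus z)  (y \oplus w)  (y \to (y \oplus w))  φ
F  F  F  F  |       F                T               F                 T            T
F  F  F  T  |       T                F               T                 T            T
F  F  T  F  |       T                F               F                 T            T
F  F  T  T  |       F                T               T                 T            T
F  T  F  F  |       F                T               T                 T            T
F  T  F  T  |       T                F               F                 F            T
F  T  T  F  |       T                F               T                 T            T
F  T  T  T  |       F                T               F                 F            T
T  F  F  F  |       F                T               F                 T            F
T  F  F  T  |       T                F               T                 T            F
T  F  T  F  |       T                F               F                 T            F
T  F  T  T  |       F                T               T                 T            F
T  T  F  F  |       F                T               T                 T            T
T  T  F  T  |       T                F               F                 F            F
T  T  T  F  |       T                F               T                 T            F
T  T  T  T  |       F                T               F                 F            T
The formula is true on 10 of the 16 rows.

10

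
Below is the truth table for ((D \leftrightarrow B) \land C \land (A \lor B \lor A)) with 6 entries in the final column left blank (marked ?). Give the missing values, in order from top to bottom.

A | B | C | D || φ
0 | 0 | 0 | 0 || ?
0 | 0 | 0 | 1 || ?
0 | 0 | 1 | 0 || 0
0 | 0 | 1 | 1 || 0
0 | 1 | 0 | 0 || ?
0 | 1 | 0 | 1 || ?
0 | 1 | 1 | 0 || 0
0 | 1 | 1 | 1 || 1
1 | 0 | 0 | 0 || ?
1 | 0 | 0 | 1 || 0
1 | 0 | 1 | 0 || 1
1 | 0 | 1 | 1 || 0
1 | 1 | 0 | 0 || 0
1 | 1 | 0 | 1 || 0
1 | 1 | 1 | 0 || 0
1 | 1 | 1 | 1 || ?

0, 0, 0, 0, 0, 1

Row A=0, B=0, C=0, D=0: (D \leftrightarrow B) = 1, (A \lor B \lor A) = 0, so the formula = 0.
Row A=0, B=0, C=0, D=1: (D \leftrightarrow B) = 0, (A \lor B \lor A) = 0, so the formula = 0.
Row A=0, B=1, C=0, D=0: (D \leftrightarrow B) = 0, (A \lor B \lor A) = 1, so the formula = 0.
Row A=0, B=1, C=0, D=1: (D \leftrightarrow B) = 1, (A \lor B \lor A) = 1, so the formula = 0.
Row A=1, B=0, C=0, D=0: (D \leftrightarrow B) = 1, (A \lor B \lor A) = 1, so the formula = 0.
Row A=1, B=1, C=1, D=1: (D \leftrightarrow B) = 1, (A \lor B \lor A) = 1, so the formula = 1.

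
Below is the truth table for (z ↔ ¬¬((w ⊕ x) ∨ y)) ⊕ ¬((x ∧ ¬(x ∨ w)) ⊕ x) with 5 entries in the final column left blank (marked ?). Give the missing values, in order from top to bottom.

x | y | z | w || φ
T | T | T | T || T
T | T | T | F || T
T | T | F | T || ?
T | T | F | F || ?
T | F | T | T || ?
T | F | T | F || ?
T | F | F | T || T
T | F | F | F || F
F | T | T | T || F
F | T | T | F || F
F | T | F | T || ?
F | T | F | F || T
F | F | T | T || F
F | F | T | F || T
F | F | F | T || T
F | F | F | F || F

Row x=T, y=T, z=F, w=T: (z ↔ ¬¬((w ⊕ x) ∨ y)) = F, ¬((x ∧ ¬(x ∨ w)) ⊕ x) = F, so the formula = F.
Row x=T, y=T, z=F, w=F: (z ↔ ¬¬((w ⊕ x) ∨ y)) = F, ¬((x ∧ ¬(x ∨ w)) ⊕ x) = F, so the formula = F.
Row x=T, y=F, z=T, w=T: (z ↔ ¬¬((w ⊕ x) ∨ y)) = F, ¬((x ∧ ¬(x ∨ w)) ⊕ x) = F, so the formula = F.
Row x=T, y=F, z=T, w=F: (z ↔ ¬¬((w ⊕ x) ∨ y)) = T, ¬((x ∧ ¬(x ∨ w)) ⊕ x) = F, so the formula = T.
Row x=F, y=T, z=F, w=T: (z ↔ ¬¬((w ⊕ x) ∨ y)) = F, ¬((x ∧ ¬(x ∨ w)) ⊕ x) = T, so the formula = T.

F, F, F, T, T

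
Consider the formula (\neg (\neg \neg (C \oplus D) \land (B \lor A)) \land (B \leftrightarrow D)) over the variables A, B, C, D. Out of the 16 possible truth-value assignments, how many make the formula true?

A  B  C  D  |  φ
T  T  T  T  |  T
T  T  T  F  |  F
T  T  F  T  |  F
T  T  F  F  |  F
T  F  T  T  |  F
T  F  T  F  |  F
T  F  F  T  |  F
T  F  F  F  |  T
F  T  T  T  |  T
F  T  T  F  |  F
F  T  F  T  |  F
F  T  F  F  |  F
F  F  T  T  |  F
F  F  T  F  |  T
F  F  F  T  |  F
F  F  F  F  |  T
The formula is true on 5 of the 16 rows.

5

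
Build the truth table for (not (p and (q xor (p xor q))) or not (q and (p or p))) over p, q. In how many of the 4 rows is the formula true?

3

  p   |   q   | (p xor q) | (q xor (p xor q)) | (p and (q xor (p xor q))) | (p or p) | (q and (p or p)) | not (q and (p or p)) |   φ  
----- | ----- | --------- | ----------------- | ------------------------- | -------- | ---------------- | -------------------- | -----
 True |  True |   False   |        True       |            True           |   True   |       True       |        False         | False
 True | False |    True   |        True       |            True           |   True   |      False       |         True         |  True
False |  True |    True   |       False       |           False           |  False   |      False       |         True         |  True
False | False |   False   |       False       |           False           |  False   |      False       |         True         |  True
The formula is true on 3 of the 4 rows.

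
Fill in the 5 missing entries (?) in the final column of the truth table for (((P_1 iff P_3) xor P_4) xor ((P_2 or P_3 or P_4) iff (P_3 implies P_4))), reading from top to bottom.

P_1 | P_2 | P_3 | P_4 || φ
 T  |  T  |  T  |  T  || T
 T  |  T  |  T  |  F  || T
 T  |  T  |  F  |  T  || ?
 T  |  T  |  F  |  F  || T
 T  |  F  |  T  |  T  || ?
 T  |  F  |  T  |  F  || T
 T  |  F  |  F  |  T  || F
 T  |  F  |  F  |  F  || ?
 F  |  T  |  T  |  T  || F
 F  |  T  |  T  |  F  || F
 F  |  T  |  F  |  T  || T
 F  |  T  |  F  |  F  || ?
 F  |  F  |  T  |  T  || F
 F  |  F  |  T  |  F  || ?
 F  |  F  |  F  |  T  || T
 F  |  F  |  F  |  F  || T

Row P_1=T, P_2=T, P_3=F, P_4=T: ((P_1 iff P_3) xor P_4) = T, ((P_2 or P_3 or P_4) iff (P_3 implies P_4)) = T, so the formula = F.
Row P_1=T, P_2=F, P_3=T, P_4=T: ((P_1 iff P_3) xor P_4) = F, ((P_2 or P_3 or P_4) iff (P_3 implies P_4)) = T, so the formula = T.
Row P_1=T, P_2=F, P_3=F, P_4=F: ((P_1 iff P_3) xor P_4) = F, ((P_2 or P_3 or P_4) iff (P_3 implies P_4)) = F, so the formula = F.
Row P_1=F, P_2=T, P_3=F, P_4=F: ((P_1 iff P_3) xor P_4) = T, ((P_2 or P_3 or P_4) iff (P_3 implies P_4)) = T, so the formula = F.
Row P_1=F, P_2=F, P_3=T, P_4=F: ((P_1 iff P_3) xor P_4) = F, ((P_2 or P_3 or P_4) iff (P_3 implies P_4)) = F, so the formula = F.

F, T, F, F, F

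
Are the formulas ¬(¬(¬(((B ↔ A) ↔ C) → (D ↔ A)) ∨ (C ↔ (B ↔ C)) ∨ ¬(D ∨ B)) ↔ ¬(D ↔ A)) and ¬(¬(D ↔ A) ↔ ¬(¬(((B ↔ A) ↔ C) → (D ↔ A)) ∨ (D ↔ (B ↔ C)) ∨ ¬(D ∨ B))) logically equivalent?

A  B  C  D  |  φ  ψ
1  1  1  1  |  0  0
1  1  1  0  |  1  1
1  1  0  1  |  0  1
1  1  0  0  |  1  1
1  0  1  1  |  1  1
1  0  1  0  |  1  1
1  0  0  1  |  1  0
1  0  0  0  |  1  1
0  1  1  1  |  1  1
0  1  1  0  |  0  1
0  1  0  1  |  1  1
0  1  0  0  |  0  0
0  0  1  1  |  1  1
0  0  1  0  |  0  0
0  0  0  1  |  0  1
0  0  0  0  |  0  0
The columns differ at A=1, B=1, C=0, D=1 (φ=0, ψ=1), so they are not equivalent.

not equivalent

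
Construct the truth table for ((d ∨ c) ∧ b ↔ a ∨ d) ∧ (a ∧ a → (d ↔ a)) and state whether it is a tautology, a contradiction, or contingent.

contingent

a | b | c | d || φ
T | T | T | T || T
T | T | T | F || F
T | T | F | T || T
T | T | F | F || F
T | F | T | T || F
T | F | T | F || F
T | F | F | T || F
T | F | F | F || F
F | T | T | T || T
F | T | T | F || F
F | T | F | T || T
F | T | F | F || T
F | F | T | T || F
F | F | T | F || T
F | F | F | T || F
F | F | F | F || T
7 of 16 rows are T, so the formula is contingent.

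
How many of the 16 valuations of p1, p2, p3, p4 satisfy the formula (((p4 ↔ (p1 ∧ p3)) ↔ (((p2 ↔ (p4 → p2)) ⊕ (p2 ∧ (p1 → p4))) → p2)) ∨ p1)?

14

p1 | p2 | p3 | p4 | φ
-- | -- | -- | -- | -
F  | F  | F  | F  | T
F  | F  | F  | T  | T
F  | F  | T  | F  | T
F  | F  | T  | T  | T
F  | T  | F  | F  | T
F  | T  | F  | T  | F
F  | T  | T  | F  | T
F  | T  | T  | T  | F
T  | F  | F  | F  | T
T  | F  | F  | T  | T
T  | F  | T  | F  | T
T  | F  | T  | T  | T
T  | T  | F  | F  | T
T  | T  | F  | T  | T
T  | T  | T  | F  | T
T  | T  | T  | T  | T
The formula is true on 14 of the 16 rows.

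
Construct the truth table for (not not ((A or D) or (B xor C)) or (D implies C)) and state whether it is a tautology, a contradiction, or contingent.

tautology

A | B | C | D || (A or D) | (B xor C) | ((A or D) or (B xor C)) | not ((A or D) or (B xor C)) | (D implies C) | φ
1 | 1 | 1 | 1 ||    1     |     0     |            1            |              0              |       1       | 1
1 | 1 | 1 | 0 ||    1     |     0     |            1            |              0              |       1       | 1
1 | 1 | 0 | 1 ||    1     |     1     |            1            |              0              |       0       | 1
1 | 1 | 0 | 0 ||    1     |     1     |            1            |              0              |       1       | 1
1 | 0 | 1 | 1 ||    1     |     1     |            1            |              0              |       1       | 1
1 | 0 | 1 | 0 ||    1     |     1     |            1            |              0              |       1       | 1
1 | 0 | 0 | 1 ||    1     |     0     |            1            |              0              |       0       | 1
1 | 0 | 0 | 0 ||    1     |     0     |            1            |              0              |       1       | 1
0 | 1 | 1 | 1 ||    1     |     0     |            1            |              0              |       1       | 1
0 | 1 | 1 | 0 ||    0     |     0     |            0            |              1              |       1       | 1
0 | 1 | 0 | 1 ||    1     |     1     |            1            |              0              |       0       | 1
0 | 1 | 0 | 0 ||    0     |     1     |            1            |              0              |       1       | 1
0 | 0 | 1 | 1 ||    1     |     1     |            1            |              0              |       1       | 1
0 | 0 | 1 | 0 ||    0     |     1     |            1            |              0              |       1       | 1
0 | 0 | 0 | 1 ||    1     |     0     |            1            |              0              |       0       | 1
0 | 0 | 0 | 0 ||    0     |     0     |            0            |              1              |       1       | 1
Every row is 1, so the formula is a tautology.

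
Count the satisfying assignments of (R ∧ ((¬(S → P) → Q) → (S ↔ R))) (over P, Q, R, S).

  P      Q      R      S    |  (S → P)  ¬(S → P)  (¬(S → P) → Q)  (S ↔ R)  ((¬(S → P) → Q) → (S ↔ R))    φ  
 True   True   True   True  |    True    False         True         True              True              True
 True   True   True  False  |    True    False         True        False             False             False
 True   True  False   True  |    True    False         True        False             False             False
 True   True  False  False  |    True    False         True         True              True             False
 True  False   True   True  |    True    False         True         True              True              True
 True  False   True  False  |    True    False         True        False             False             False
 True  False  False   True  |    True    False         True        False             False             False
 True  False  False  False  |    True    False         True         True              True             False
False   True   True   True  |   False     True         True         True              True              True
False   True   True  False  |    True    False         True        False             False             False
False   True  False   True  |   False     True         True        False             False             False
False   True  False  False  |    True    False         True         True              True             False
False  False   True   True  |   False     True        False         True              True              True
False  False   True  False  |    True    False         True        False             False             False
False  False  False   True  |   False     True        False        False              True             False
False  False  False  False  |    True    False         True         True              True             False
The formula is true on 4 of the 16 rows.

4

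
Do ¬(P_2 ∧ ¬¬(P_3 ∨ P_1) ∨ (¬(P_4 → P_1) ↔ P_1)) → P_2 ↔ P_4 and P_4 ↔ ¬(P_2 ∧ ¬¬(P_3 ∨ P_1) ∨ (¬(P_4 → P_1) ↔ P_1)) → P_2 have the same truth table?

equivalent

P_1 | P_2 | P_3 | P_4 | φ | ψ
--- | --- | --- | --- | - | -
 T  |  T  |  T  |  T  | T | T
 T  |  T  |  T  |  F  | F | F
 T  |  T  |  F  |  T  | T | T
 T  |  T  |  F  |  F  | F | F
 T  |  F  |  T  |  T  | F | F
 T  |  F  |  T  |  F  | T | T
 T  |  F  |  F  |  T  | F | F
 T  |  F  |  F  |  F  | T | T
 F  |  T  |  T  |  T  | T | T
 F  |  T  |  T  |  F  | F | F
 F  |  T  |  F  |  T  | T | T
 F  |  T  |  F  |  F  | F | F
 F  |  F  |  T  |  T  | F | F
 F  |  F  |  T  |  F  | F | F
 F  |  F  |  F  |  T  | F | F
 F  |  F  |  F  |  F  | F | F
The columns for φ and ψ agree on every row, so they are logically equivalent.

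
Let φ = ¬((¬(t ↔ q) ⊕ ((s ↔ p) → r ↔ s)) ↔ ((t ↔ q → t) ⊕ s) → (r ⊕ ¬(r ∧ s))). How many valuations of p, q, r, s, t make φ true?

18

p | q | r | s | t || φ
1 | 1 | 1 | 1 | 1 || 0
1 | 1 | 1 | 1 | 0 || 1
1 | 1 | 1 | 0 | 1 || 0
1 | 1 | 1 | 0 | 0 || 1
1 | 1 | 0 | 1 | 1 || 1
1 | 1 | 0 | 1 | 0 || 0
1 | 1 | 0 | 0 | 1 || 1
1 | 1 | 0 | 0 | 0 || 0
1 | 0 | 1 | 1 | 1 || 1
1 | 0 | 1 | 1 | 0 || 0
1 | 0 | 1 | 0 | 1 || 1
1 | 0 | 1 | 0 | 0 || 1
1 | 0 | 0 | 1 | 1 || 0
1 | 0 | 0 | 1 | 0 || 1
1 | 0 | 0 | 0 | 1 || 0
1 | 0 | 0 | 0 | 0 || 1
0 | 1 | 1 | 1 | 1 || 0
0 | 1 | 1 | 1 | 0 || 1
0 | 1 | 1 | 0 | 1 || 0
0 | 1 | 1 | 0 | 0 || 1
0 | 1 | 0 | 1 | 1 || 0
0 | 1 | 0 | 1 | 0 || 1
0 | 1 | 0 | 0 | 1 || 0
0 | 1 | 0 | 0 | 0 || 1
0 | 0 | 1 | 1 | 1 || 1
0 | 0 | 1 | 1 | 0 || 0
0 | 0 | 1 | 0 | 1 || 1
0 | 0 | 1 | 0 | 0 || 1
0 | 0 | 0 | 1 | 1 || 1
0 | 0 | 0 | 1 | 0 || 0
0 | 0 | 0 | 0 | 1 || 1
0 | 0 | 0 | 0 | 0 || 0
The formula is true on 18 of the 32 rows.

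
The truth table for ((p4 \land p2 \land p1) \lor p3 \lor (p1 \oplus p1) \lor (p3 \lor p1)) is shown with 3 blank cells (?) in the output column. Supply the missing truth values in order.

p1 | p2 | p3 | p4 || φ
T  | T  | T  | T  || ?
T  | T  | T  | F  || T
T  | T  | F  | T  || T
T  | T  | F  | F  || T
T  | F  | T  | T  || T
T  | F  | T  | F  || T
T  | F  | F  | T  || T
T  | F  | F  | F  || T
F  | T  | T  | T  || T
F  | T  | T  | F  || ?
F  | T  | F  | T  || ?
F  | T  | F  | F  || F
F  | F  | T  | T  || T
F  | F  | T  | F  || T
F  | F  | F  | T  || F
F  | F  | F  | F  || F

Row p1=T, p2=T, p3=T, p4=T: (p4 \land p2 \land p1) = T, (p1 \oplus p1) = F, (p3 \lor p1) = T, so the formula = T.
Row p1=F, p2=T, p3=T, p4=F: (p4 \land p2 \land p1) = F, (p1 \oplus p1) = F, (p3 \lor p1) = T, so the formula = T.
Row p1=F, p2=T, p3=F, p4=T: (p4 \land p2 \land p1) = F, (p1 \oplus p1) = F, (p3 \lor p1) = F, so the formula = F.

T, T, F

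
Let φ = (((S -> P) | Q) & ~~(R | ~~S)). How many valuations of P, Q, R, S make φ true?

P  Q  R  S     (S -> P)  ((S -> P) | Q)  ~S  ~~S  (R | ~~S)  ~(R | ~~S)  ~~(R | ~~S)  (((S -> P) | Q) & ~~(R | ~~S))
1  1  1  1        1            1         0    1       1          0            1                     1               
1  1  1  0        1            1         1    0       1          0            1                     1               
1  1  0  1        1            1         0    1       1          0            1                     1               
1  1  0  0        1            1         1    0       0          1            0                     0               
1  0  1  1        1            1         0    1       1          0            1                     1               
1  0  1  0        1            1         1    0       1          0            1                     1               
1  0  0  1        1            1         0    1       1          0            1                     1               
1  0  0  0        1            1         1    0       0          1            0                     0               
0  1  1  1        0            1         0    1       1          0            1                     1               
0  1  1  0        1            1         1    0       1          0            1                     1               
0  1  0  1        0            1         0    1       1          0            1                     1               
0  1  0  0        1            1         1    0       0          1            0                     0               
0  0  1  1        0            0         0    1       1          0            1                     0               
0  0  1  0        1            1         1    0       1          0            1                     1               
0  0  0  1        0            0         0    1       1          0            1                     0               
0  0  0  0        1            1         1    0       0          1            0                     0               
The formula is true on 10 of the 16 rows.

10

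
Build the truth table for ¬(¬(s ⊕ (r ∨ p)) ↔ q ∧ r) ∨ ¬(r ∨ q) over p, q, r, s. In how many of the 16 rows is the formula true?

10

p  q  r  s  |  (r ∨ p)  (s ⊕ (r ∨ p))  ¬(s ⊕ (r ∨ p))  (q ∧ r)  (¬(s ⊕ (r ∨ p)) ↔ (q ∧ r))  ¬(¬(s ⊕ (r ∨ p)) ↔ (q ∧ r))  (r ∨ q)  ¬(r ∨ q)  φ
T  T  T  T  |     T           F              T            T                 T                            F                  T        F      F
T  T  T  F  |     T           T              F            T                 F                            T                  T        F      T
T  T  F  T  |     T           F              T            F                 F                            T                  T        F      T
T  T  F  F  |     T           T              F            F                 T                            F                  T        F      F
T  F  T  T  |     T           F              T            F                 F                            T                  T        F      T
T  F  T  F  |     T           T              F            F                 T                            F                  T        F      F
T  F  F  T  |     T           F              T            F                 F                            T                  F        T      T
T  F  F  F  |     T           T              F            F                 T                            F                  F        T      T
F  T  T  T  |     T           F              T            T                 T                            F                  T        F      F
F  T  T  F  |     T           T              F            T                 F                            T                  T        F      T
F  T  F  T  |     F           T              F            F                 T                            F                  T        F      F
F  T  F  F  |     F           F              T            F                 F                            T                  T        F      T
F  F  T  T  |     T           F              T            F                 F                            T                  T        F      T
F  F  T  F  |     T           T              F            F                 T                            F                  T        F      F
F  F  F  T  |     F           T              F            F                 T                            F                  F        T      T
F  F  F  F  |     F           F              T            F                 F                            T                  F        T      T
The formula is true on 10 of the 16 rows.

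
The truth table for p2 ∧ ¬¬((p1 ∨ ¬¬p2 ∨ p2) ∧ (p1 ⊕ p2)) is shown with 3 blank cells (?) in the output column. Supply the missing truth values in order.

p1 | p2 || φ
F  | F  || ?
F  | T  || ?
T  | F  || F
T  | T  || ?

Row p1=F, p2=F: ¬¬((p1 ∨ ¬¬p2 ∨ p2) ∧ (p1 ⊕ p2)) = F, so the formula = F.
Row p1=F, p2=T: ¬¬((p1 ∨ ¬¬p2 ∨ p2) ∧ (p1 ⊕ p2)) = T, so the formula = T.
Row p1=T, p2=T: ¬¬((p1 ∨ ¬¬p2 ∨ p2) ∧ (p1 ⊕ p2)) = F, so the formula = F.

F, T, F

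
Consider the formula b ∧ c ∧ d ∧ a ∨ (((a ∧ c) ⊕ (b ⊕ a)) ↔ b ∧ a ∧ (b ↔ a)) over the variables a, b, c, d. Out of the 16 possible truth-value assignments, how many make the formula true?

a | b | c | d | φ
- | - | - | - | -
F | F | F | F | T
F | F | F | T | T
F | F | T | F | T
F | F | T | T | T
F | T | F | F | F
F | T | F | T | F
F | T | T | F | F
F | T | T | T | F
T | F | F | F | F
T | F | F | T | F
T | F | T | F | T
T | F | T | T | T
T | T | F | F | F
T | T | F | T | F
T | T | T | F | T
T | T | T | T | T
The formula is true on 8 of the 16 rows.

8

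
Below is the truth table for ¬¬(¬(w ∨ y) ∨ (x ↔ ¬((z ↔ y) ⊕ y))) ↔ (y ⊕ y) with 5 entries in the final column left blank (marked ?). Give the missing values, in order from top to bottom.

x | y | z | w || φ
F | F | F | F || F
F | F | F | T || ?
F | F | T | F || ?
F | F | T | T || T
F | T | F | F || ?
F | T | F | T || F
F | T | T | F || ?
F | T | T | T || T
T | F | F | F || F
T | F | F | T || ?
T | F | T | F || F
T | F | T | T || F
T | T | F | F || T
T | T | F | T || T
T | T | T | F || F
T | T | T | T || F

Row x=F, y=F, z=F, w=T: ¬¬(¬(w ∨ y) ∨ (x ↔ ¬((z ↔ y) ⊕ y))) = T, (y ⊕ y) = F, so the formula = F.
Row x=F, y=F, z=T, w=F: ¬¬(¬(w ∨ y) ∨ (x ↔ ¬((z ↔ y) ⊕ y))) = T, (y ⊕ y) = F, so the formula = F.
Row x=F, y=T, z=F, w=F: ¬¬(¬(w ∨ y) ∨ (x ↔ ¬((z ↔ y) ⊕ y))) = T, (y ⊕ y) = F, so the formula = F.
Row x=F, y=T, z=T, w=F: ¬¬(¬(w ∨ y) ∨ (x ↔ ¬((z ↔ y) ⊕ y))) = F, (y ⊕ y) = F, so the formula = T.
Row x=T, y=F, z=F, w=T: ¬¬(¬(w ∨ y) ∨ (x ↔ ¬((z ↔ y) ⊕ y))) = F, (y ⊕ y) = F, so the formula = T.

F, F, F, T, T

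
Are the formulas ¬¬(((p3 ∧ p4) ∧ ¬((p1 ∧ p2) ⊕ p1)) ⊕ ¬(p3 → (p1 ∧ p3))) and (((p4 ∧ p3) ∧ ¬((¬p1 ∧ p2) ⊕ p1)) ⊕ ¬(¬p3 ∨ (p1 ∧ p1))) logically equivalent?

p1 | p2 | p3 | p4 | φ | ψ
-- | -- | -- | -- | - | -
T  | T  | T  | T  | T | F
T  | T  | T  | F  | F | F
T  | T  | F  | T  | F | F
T  | T  | F  | F  | F | F
T  | F  | T  | T  | F | F
T  | F  | T  | F  | F | F
T  | F  | F  | T  | F | F
T  | F  | F  | F  | F | F
F  | T  | T  | T  | F | T
F  | T  | T  | F  | T | T
F  | T  | F  | T  | F | F
F  | T  | F  | F  | F | F
F  | F  | T  | T  | F | F
F  | F  | T  | F  | T | T
F  | F  | F  | T  | F | F
F  | F  | F  | F  | F | F
The columns differ at p1=T, p2=T, p3=T, p4=T (φ=T, ψ=F), so they are not equivalent.

not equivalent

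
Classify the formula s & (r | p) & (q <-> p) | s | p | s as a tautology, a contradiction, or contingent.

p  q  r  s     (r | p)  (q <-> p)  (s & (r | p) & (q <-> p))  (s | p | s)  φ
F  F  F  F        F         T                  F                   F       F
F  F  F  T        F         T                  F                   T       T
F  F  T  F        T         T                  F                   F       F
F  F  T  T        T         T                  T                   T       T
F  T  F  F        F         F                  F                   F       F
F  T  F  T        F         F                  F                   T       T
F  T  T  F        T         F                  F                   F       F
F  T  T  T        T         F                  F                   T       T
T  F  F  F        T         F                  F                   T       T
T  F  F  T        T         F                  F                   T       T
T  F  T  F        T         F                  F                   T       T
T  F  T  T        T         F                  F                   T       T
T  T  F  F        T         T                  F                   T       T
T  T  F  T        T         T                  T                   T       T
T  T  T  F        T         T                  F                   T       T
T  T  T  T        T         T                  T                   T       T
12 of 16 rows are T, so the formula is contingent.

contingent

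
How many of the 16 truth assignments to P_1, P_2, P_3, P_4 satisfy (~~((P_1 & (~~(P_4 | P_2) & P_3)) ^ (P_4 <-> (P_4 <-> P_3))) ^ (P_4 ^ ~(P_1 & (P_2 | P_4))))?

9

P_1  P_2  P_3  P_4     (P_4 | P_2)  ~(P_4 | P_2)  ~~(P_4 | P_2)  (~~(P_4 | P_2) & P_3)  (P_4 <-> P_3)  (P_4 <-> (P_4 <-> P_3))  (P_2 | P_4)  (P_1 & (P_2 | P_4))  ~(P_1 & (P_2 | P_4))  (P_4 ^ ~(P_1 & (P_2 | P_4)))  φ
 1    1    1    1           1            0              1                  1                  1                   1                  1                1                    0                         1                1
 1    1    1    0           1            0              1                  1                  0                   1                  1                1                    0                         0                0
 1    1    0    1           1            0              1                  0                  0                   0                  1                1                    0                         1                1
 1    1    0    0           1            0              1                  0                  1                   0                  1                1                    0                         0                0
 1    0    1    1           1            0              1                  1                  1                   1                  1                1                    0                         1                1
 1    0    1    0           0            1              0                  0                  0                   1                  0                0                    1                         1                0
 1    0    0    1           1            0              1                  0                  0                   0                  1                1                    0                         1                1
 1    0    0    0           0            1              0                  0                  1                   0                  0                0                    1                         1                1
 0    1    1    1           1            0              1                  1                  1                   1                  1                0                    1                         0                1
 0    1    1    0           1            0              1                  1                  0                   1                  1                0                    1                         1                0
 0    1    0    1           1            0              1                  0                  0                   0                  1                0                    1                         0                0
 0    1    0    0           1            0              1                  0                  1                   0                  1                0                    1                         1                1
 0    0    1    1           1            0              1                  1                  1                   1                  1                0                    1                         0                1
 0    0    1    0           0            1              0                  0                  0                   1                  0                0                    1                         1                0
 0    0    0    1           1            0              1                  0                  0                   0                  1                0                    1                         0                0
 0    0    0    0           0            1              0                  0                  1                   0                  0                0                    1                         1                1
The formula is true on 9 of the 16 rows.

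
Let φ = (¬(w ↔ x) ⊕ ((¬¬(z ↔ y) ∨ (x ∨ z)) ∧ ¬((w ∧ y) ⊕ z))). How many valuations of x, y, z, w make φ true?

x | y | z | w | φ
- | - | - | - | -
1 | 1 | 1 | 1 | 1
1 | 1 | 1 | 0 | 1
1 | 1 | 0 | 1 | 0
1 | 1 | 0 | 0 | 0
1 | 0 | 1 | 1 | 0
1 | 0 | 1 | 0 | 1
1 | 0 | 0 | 1 | 1
1 | 0 | 0 | 0 | 0
0 | 1 | 1 | 1 | 0
0 | 1 | 1 | 0 | 0
0 | 1 | 0 | 1 | 1
0 | 1 | 0 | 0 | 0
0 | 0 | 1 | 1 | 1
0 | 0 | 1 | 0 | 0
0 | 0 | 0 | 1 | 0
0 | 0 | 0 | 0 | 1
The formula is true on 7 of the 16 rows.

7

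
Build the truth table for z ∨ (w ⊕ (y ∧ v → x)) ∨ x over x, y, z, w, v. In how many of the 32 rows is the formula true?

x | y | z | w | v || (z ∨ (w ⊕ ((y ∧ v) → x)) ∨ x)
T | T | T | T | T ||               T              
T | T | T | T | F ||               T              
T | T | T | F | T ||               T              
T | T | T | F | F ||               T              
T | T | F | T | T ||               T              
T | T | F | T | F ||               T              
T | T | F | F | T ||               T              
T | T | F | F | F ||               T              
T | F | T | T | T ||               T              
T | F | T | T | F ||               T              
T | F | T | F | T ||               T              
T | F | T | F | F ||               T              
T | F | F | T | T ||               T              
T | F | F | T | F ||               T              
T | F | F | F | T ||               T              
T | F | F | F | F ||               T              
F | T | T | T | T ||               T              
F | T | T | T | F ||               T              
F | T | T | F | T ||               T              
F | T | T | F | F ||               T              
F | T | F | T | T ||               T              
F | T | F | T | F ||               F              
F | T | F | F | T ||               F              
F | T | F | F | F ||               T              
F | F | T | T | T ||               T              
F | F | T | T | F ||               T              
F | F | T | F | T ||               T              
F | F | T | F | F ||               T              
F | F | F | T | T ||               F              
F | F | F | T | F ||               F              
F | F | F | F | T ||               T              
F | F | F | F | F ||               T              
The formula is true on 28 of the 32 rows.

28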